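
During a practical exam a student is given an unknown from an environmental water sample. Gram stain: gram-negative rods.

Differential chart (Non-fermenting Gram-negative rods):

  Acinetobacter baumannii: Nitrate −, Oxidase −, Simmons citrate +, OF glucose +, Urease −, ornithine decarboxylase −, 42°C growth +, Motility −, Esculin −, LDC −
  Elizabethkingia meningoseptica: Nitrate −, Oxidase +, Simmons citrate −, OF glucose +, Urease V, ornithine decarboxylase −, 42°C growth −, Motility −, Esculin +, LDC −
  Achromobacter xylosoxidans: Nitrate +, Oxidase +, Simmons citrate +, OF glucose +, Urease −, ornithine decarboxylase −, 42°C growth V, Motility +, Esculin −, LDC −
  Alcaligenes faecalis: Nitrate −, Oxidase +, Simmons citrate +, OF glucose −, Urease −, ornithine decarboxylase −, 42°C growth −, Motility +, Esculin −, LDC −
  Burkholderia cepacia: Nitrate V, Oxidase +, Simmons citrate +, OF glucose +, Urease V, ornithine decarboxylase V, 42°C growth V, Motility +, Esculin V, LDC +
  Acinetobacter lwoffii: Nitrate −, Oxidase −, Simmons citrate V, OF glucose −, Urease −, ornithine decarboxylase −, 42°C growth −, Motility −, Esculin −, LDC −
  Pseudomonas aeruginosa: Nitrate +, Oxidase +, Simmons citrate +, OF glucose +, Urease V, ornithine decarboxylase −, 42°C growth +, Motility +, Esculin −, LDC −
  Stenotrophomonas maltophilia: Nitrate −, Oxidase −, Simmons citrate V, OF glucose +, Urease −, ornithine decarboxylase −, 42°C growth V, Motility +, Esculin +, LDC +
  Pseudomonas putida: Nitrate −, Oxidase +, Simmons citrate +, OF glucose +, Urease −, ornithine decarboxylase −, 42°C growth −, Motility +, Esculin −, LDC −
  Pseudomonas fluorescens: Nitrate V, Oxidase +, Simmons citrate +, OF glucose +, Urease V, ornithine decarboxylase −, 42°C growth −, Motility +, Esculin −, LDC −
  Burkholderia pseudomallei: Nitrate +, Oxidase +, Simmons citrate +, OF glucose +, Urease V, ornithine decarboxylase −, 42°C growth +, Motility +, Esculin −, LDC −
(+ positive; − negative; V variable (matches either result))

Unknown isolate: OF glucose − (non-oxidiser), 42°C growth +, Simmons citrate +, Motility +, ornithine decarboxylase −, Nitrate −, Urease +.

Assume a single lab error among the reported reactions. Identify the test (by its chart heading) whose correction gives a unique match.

OF glucose

As reported, no row in the chart matches all 7 reactions.
Reversing OF glucose (to +) → unique match: Burkholderia cepacia.
Reversing Nitrate → still no organism matches.
Reversing 42°C growth → still no organism matches.
Reversing Simmons citrate → still no organism matches.
Reversing Motility → still no organism matches.
Reversing ornithine decarboxylase → still no organism matches.
Reversing Urease → still no organism matches.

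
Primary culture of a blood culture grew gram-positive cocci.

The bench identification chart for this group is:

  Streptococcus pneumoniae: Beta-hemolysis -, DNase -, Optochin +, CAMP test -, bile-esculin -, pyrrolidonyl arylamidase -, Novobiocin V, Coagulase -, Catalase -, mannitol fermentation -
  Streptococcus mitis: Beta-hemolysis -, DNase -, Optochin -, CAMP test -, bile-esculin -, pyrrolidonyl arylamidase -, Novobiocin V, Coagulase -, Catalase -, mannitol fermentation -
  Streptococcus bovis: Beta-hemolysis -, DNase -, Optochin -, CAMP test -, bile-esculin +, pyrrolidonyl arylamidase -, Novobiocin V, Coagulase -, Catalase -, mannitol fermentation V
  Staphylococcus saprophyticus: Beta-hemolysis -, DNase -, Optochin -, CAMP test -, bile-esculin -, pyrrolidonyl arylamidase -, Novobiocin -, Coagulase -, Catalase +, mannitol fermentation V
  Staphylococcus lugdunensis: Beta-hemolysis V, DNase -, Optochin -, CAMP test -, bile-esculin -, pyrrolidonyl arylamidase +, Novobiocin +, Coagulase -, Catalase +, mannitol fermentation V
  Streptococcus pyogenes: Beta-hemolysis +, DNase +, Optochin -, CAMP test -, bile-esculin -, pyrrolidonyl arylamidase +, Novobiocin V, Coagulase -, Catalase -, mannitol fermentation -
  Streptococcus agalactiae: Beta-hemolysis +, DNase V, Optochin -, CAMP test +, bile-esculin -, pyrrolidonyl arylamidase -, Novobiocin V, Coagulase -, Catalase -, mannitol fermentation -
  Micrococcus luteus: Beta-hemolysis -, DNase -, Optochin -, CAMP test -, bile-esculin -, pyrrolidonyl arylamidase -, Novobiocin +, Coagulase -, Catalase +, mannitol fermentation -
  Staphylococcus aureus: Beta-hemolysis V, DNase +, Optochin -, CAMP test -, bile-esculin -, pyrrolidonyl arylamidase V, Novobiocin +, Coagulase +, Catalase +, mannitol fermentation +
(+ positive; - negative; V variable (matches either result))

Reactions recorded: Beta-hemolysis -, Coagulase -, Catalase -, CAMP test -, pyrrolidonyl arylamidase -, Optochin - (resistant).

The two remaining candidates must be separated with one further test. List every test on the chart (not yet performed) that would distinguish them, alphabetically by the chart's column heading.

bile-esculin

pyrrolidonyl arylamidase -: excludes Staphylococcus lugdunensis, Streptococcus pyogenes — 7 left.
Optochin -: excludes Streptococcus pneumoniae — 6 left.
Beta-hemolysis -: excludes Streptococcus agalactiae — 5 left.
CAMP test -: all 5 remaining candidates are consistent.
Coagulase -: excludes Staphylococcus aureus — 4 left.
Catalase -: excludes Staphylococcus saprophyticus, Micrococcus luteus — 2 left.
Two candidates remain: Streptococcus bovis and Streptococcus mitis.
  DNase: - vs - — same for both, does not separate.
  bile-esculin: Streptococcus bovis +, Streptococcus mitis - — discriminates.
  Novobiocin: V vs V — variable for at least one, does not separate.
  mannitol fermentation: V vs - — variable for at least one, does not separate.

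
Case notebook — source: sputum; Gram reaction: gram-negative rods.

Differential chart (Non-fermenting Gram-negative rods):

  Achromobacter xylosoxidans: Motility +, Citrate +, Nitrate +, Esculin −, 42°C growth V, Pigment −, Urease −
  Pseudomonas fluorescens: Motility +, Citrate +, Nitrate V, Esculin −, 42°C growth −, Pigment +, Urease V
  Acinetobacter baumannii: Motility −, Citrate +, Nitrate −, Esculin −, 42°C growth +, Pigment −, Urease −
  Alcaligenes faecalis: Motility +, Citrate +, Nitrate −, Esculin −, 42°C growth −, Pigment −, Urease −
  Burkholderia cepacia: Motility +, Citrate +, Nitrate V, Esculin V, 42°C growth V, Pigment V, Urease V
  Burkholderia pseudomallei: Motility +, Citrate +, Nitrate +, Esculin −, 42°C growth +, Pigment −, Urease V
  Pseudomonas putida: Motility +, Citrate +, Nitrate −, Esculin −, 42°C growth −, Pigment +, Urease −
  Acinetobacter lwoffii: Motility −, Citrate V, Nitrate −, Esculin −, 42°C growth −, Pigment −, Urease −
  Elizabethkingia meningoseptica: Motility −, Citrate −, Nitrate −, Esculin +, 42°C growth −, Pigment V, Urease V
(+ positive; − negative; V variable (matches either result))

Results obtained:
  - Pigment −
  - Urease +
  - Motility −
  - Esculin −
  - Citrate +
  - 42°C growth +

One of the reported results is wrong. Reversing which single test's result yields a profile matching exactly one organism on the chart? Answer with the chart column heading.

Urease

As reported, no row in the chart matches all 6 reactions.
Reversing Urease (to −) → unique match: Acinetobacter baumannii.
Reversing 42°C growth → still no organism matches.
Reversing Esculin → still no organism matches.
Reversing Citrate → still no organism matches.
Reversing Pigment → still no organism matches.
Reversing Motility → 2 organisms match (not unique).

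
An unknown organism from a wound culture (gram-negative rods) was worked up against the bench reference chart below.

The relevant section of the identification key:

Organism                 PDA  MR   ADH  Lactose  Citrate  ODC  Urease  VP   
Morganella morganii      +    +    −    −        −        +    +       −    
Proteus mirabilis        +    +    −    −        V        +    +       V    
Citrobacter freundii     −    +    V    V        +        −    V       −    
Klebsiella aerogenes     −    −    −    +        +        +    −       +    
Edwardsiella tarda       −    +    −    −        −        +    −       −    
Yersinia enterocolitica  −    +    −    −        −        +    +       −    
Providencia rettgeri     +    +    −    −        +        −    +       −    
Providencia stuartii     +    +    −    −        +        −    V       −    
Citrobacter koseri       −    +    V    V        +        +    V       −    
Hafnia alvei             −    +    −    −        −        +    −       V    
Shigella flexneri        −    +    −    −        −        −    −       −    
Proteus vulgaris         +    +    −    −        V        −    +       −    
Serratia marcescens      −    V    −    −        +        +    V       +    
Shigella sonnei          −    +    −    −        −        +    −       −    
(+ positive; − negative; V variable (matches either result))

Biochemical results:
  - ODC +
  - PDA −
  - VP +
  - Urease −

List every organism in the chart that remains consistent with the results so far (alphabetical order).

Hafnia alvei, Klebsiella aerogenes, Serratia marcescens

Urease −: excludes 5 organisms — 9 left.
ODC +: excludes Citrobacter freundii, Providencia stuartii, Shigella flexneri — 6 left.
PDA −: all 6 remaining candidates are consistent.
VP +: excludes Edwardsiella tarda, Citrobacter koseri, Shigella sonnei — 3 left.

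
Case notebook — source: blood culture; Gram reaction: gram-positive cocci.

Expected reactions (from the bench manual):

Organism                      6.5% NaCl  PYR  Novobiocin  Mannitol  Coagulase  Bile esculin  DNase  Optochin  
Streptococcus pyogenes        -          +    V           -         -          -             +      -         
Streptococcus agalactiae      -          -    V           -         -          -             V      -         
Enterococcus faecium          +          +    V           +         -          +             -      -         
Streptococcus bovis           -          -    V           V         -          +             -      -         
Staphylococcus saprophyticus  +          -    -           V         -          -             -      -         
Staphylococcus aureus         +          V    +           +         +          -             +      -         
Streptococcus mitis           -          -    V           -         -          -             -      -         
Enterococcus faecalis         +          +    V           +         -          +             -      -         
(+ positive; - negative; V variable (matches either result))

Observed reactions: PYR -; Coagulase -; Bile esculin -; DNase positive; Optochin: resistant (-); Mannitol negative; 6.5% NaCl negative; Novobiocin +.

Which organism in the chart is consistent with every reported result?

Streptococcus agalactiae

6.5% NaCl -: excludes Enterococcus faecium, Staphylococcus saprophyticus, Staphylococcus aureus, Enterococcus faecalis — 4 left.
Novobiocin +: all 4 remaining candidates are consistent.
Coagulase -: all 4 remaining candidates are consistent.
PYR -: excludes Streptococcus pyogenes — 3 left.
Optochin -: all 3 remaining candidates are consistent.
DNase +: excludes Streptococcus bovis, Streptococcus mitis — 1 left.
Mannitol -: the one remaining candidate is consistent.
Bile esculin -: the one remaining candidate is consistent.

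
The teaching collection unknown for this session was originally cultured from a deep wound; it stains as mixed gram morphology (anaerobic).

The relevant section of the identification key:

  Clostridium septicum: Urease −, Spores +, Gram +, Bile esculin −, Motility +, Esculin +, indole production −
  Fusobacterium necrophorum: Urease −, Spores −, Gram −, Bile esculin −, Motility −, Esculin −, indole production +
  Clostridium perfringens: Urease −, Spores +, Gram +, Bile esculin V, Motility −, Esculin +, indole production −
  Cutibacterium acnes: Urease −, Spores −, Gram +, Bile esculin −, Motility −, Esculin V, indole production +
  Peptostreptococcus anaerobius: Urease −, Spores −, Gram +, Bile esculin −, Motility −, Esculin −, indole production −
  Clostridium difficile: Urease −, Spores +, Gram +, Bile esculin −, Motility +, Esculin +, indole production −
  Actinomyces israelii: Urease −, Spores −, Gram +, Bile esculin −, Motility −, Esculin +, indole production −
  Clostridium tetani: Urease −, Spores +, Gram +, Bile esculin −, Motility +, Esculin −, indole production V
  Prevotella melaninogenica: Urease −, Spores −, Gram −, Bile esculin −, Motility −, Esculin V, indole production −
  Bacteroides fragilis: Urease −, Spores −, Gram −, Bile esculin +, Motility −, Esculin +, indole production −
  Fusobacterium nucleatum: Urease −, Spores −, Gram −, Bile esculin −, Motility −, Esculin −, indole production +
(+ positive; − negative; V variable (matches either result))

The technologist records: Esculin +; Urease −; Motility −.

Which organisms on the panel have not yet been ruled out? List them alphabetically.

Actinomyces israelii, Bacteroides fragilis, Clostridium perfringens, Cutibacterium acnes, Prevotella melaninogenica

Motility −: excludes Clostridium septicum, Clostridium difficile, Clostridium tetani — 8 left.
Esculin +: excludes Fusobacterium necrophorum, Peptostreptococcus anaerobius, Fusobacterium nucleatum — 5 left.
Urease −: all 5 remaining candidates are consistent.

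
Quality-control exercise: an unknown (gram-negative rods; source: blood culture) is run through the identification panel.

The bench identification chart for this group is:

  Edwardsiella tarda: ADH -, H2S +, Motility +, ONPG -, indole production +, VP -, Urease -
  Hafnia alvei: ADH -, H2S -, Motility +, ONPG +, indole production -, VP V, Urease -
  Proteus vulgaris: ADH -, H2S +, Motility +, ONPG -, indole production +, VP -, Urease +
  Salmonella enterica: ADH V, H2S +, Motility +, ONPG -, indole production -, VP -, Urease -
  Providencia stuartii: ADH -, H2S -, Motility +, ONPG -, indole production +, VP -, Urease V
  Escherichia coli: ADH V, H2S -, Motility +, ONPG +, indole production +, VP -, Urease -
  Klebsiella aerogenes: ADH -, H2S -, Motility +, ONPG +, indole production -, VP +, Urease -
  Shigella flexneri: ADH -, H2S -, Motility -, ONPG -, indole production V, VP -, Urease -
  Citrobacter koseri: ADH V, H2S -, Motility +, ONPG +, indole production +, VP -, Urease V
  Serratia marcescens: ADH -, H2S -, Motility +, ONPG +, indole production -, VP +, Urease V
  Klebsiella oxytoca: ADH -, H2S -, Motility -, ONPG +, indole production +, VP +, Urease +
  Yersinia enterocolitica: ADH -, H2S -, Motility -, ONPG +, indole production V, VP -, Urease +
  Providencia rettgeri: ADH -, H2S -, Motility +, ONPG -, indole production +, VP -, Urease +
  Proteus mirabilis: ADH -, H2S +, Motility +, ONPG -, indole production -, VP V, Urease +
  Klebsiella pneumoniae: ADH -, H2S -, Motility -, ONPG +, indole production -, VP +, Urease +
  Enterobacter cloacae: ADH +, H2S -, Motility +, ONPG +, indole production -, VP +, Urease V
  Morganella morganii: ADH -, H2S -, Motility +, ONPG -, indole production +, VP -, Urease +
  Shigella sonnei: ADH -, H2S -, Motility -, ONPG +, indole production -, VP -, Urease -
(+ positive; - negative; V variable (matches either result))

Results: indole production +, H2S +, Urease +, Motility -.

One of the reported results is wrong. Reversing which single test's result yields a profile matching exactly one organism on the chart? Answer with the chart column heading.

As reported, no row in the chart matches all 4 reactions.
Reversing Motility (to +) → unique match: Proteus vulgaris.
Reversing indole production → still no organism matches.
Reversing H2S → 2 organisms match (not unique).
Reversing Urease → still no organism matches.

Motility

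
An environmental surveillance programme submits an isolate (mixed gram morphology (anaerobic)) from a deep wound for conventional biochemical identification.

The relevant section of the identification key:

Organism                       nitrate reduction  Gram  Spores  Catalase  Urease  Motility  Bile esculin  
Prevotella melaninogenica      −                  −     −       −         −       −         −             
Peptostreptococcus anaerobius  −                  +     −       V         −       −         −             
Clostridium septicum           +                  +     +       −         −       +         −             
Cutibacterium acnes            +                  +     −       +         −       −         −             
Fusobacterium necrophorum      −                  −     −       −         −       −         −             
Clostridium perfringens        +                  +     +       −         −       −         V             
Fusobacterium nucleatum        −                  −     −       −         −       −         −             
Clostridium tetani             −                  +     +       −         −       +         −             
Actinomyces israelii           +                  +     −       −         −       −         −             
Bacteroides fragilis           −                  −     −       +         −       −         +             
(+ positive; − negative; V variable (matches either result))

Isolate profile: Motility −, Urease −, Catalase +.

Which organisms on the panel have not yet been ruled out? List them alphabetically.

Motility −: excludes Clostridium septicum, Clostridium tetani — 8 left.
Catalase +: excludes 5 organisms — 3 left.
Urease −: all 3 remaining candidates are consistent.

Bacteroides fragilis, Cutibacterium acnes, Peptostreptococcus anaerobius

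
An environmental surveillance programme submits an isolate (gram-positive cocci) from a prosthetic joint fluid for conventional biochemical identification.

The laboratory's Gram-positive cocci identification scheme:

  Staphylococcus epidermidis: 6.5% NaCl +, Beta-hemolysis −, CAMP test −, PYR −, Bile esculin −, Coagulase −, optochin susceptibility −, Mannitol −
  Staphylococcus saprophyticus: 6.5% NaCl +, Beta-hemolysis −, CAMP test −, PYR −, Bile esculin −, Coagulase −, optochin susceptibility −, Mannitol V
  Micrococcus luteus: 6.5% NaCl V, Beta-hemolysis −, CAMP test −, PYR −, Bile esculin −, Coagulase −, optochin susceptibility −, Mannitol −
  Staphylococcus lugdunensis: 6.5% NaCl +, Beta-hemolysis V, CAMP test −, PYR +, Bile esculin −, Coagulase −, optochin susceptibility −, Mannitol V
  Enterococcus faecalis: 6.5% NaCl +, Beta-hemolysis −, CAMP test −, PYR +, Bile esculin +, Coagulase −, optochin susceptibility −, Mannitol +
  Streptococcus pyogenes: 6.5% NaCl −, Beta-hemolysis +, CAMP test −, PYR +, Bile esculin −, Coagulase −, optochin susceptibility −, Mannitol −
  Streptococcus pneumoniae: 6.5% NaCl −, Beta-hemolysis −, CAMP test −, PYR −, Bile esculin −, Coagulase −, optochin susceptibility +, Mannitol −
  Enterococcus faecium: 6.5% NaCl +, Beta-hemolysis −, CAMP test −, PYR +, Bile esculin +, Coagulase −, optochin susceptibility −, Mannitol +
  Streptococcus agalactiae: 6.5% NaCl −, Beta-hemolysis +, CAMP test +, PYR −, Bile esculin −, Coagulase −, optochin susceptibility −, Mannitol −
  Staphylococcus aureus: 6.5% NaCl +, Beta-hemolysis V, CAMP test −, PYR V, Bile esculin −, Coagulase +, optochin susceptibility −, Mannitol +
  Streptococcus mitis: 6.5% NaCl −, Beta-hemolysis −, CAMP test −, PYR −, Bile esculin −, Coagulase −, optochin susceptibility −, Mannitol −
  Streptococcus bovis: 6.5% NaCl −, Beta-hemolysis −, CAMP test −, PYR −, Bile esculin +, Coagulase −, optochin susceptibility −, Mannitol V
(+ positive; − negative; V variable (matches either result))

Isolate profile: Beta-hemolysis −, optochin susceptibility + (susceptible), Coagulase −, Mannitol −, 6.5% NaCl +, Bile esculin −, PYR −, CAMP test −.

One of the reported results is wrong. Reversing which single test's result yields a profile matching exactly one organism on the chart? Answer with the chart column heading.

As reported, no row in the chart matches all 8 reactions.
Reversing Beta-hemolysis → still no organism matches.
Reversing Coagulase → still no organism matches.
Reversing PYR → still no organism matches.
Reversing 6.5% NaCl (to −) → unique match: Streptococcus pneumoniae.
Reversing optochin susceptibility → 3 organisms match (not unique).
Reversing Bile esculin → still no organism matches.
Reversing Mannitol → still no organism matches.
Reversing CAMP test → still no organism matches.

6.5% NaCl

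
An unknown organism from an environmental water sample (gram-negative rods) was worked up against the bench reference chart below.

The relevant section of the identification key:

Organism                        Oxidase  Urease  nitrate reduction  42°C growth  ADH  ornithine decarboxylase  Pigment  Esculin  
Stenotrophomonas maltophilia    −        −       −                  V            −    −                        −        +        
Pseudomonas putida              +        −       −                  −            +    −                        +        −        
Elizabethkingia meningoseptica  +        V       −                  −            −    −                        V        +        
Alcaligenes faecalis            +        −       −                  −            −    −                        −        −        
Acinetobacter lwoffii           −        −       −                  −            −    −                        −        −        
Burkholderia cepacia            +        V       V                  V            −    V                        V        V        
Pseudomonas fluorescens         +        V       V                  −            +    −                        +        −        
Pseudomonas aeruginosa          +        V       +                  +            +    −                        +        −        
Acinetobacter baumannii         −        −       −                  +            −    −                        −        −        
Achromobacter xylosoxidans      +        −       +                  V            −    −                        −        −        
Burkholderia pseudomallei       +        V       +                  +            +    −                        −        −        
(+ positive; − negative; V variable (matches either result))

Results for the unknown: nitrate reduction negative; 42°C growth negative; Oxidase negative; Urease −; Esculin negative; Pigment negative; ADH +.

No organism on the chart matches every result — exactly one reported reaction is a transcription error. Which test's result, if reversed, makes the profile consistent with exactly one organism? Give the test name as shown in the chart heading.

As reported, no row in the chart matches all 7 reactions.
Reversing ADH (to −) → unique match: Acinetobacter lwoffii.
Reversing nitrate reduction → still no organism matches.
Reversing 42°C growth → still no organism matches.
Reversing Pigment → still no organism matches.
Reversing Oxidase → still no organism matches.
Reversing Urease → still no organism matches.
Reversing Esculin → still no organism matches.

ADH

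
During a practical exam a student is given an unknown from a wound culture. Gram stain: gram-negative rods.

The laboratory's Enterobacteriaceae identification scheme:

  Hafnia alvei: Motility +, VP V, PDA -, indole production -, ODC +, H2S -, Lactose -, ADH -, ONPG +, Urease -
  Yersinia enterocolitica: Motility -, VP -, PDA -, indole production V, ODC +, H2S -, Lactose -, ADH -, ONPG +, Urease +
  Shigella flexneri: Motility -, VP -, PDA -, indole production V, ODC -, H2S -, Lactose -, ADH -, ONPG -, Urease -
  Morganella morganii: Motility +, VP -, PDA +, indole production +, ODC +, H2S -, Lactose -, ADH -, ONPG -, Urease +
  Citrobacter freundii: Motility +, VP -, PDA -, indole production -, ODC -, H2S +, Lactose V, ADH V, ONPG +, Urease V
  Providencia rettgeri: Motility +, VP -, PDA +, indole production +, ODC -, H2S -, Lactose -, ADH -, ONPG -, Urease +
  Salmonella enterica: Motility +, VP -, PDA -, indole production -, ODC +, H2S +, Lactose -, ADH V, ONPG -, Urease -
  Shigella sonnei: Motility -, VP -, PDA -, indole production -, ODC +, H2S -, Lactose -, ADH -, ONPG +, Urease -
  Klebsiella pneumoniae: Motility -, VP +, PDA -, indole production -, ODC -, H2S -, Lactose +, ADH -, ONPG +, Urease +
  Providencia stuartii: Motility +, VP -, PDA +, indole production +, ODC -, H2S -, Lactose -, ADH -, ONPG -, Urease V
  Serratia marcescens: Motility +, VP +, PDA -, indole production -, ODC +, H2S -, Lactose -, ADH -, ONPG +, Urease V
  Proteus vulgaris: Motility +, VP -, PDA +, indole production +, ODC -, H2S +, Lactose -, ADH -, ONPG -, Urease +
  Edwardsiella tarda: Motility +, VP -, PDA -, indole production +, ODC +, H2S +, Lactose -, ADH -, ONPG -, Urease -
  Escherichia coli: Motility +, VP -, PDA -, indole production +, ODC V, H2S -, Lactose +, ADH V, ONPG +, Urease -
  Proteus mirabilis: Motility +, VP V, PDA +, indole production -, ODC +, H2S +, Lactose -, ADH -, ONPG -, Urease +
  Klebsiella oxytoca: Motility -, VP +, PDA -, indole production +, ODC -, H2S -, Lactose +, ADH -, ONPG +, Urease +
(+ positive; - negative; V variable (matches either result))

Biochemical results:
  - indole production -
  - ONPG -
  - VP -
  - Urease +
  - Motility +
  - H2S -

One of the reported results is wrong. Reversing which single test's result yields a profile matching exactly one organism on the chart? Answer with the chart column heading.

H2S

As reported, no row in the chart matches all 6 reactions.
Reversing indole production → 3 organisms match (not unique).
Reversing ONPG → still no organism matches.
Reversing H2S (to +) → unique match: Proteus mirabilis.
Reversing Urease → still no organism matches.
Reversing VP → still no organism matches.
Reversing Motility → still no organism matches.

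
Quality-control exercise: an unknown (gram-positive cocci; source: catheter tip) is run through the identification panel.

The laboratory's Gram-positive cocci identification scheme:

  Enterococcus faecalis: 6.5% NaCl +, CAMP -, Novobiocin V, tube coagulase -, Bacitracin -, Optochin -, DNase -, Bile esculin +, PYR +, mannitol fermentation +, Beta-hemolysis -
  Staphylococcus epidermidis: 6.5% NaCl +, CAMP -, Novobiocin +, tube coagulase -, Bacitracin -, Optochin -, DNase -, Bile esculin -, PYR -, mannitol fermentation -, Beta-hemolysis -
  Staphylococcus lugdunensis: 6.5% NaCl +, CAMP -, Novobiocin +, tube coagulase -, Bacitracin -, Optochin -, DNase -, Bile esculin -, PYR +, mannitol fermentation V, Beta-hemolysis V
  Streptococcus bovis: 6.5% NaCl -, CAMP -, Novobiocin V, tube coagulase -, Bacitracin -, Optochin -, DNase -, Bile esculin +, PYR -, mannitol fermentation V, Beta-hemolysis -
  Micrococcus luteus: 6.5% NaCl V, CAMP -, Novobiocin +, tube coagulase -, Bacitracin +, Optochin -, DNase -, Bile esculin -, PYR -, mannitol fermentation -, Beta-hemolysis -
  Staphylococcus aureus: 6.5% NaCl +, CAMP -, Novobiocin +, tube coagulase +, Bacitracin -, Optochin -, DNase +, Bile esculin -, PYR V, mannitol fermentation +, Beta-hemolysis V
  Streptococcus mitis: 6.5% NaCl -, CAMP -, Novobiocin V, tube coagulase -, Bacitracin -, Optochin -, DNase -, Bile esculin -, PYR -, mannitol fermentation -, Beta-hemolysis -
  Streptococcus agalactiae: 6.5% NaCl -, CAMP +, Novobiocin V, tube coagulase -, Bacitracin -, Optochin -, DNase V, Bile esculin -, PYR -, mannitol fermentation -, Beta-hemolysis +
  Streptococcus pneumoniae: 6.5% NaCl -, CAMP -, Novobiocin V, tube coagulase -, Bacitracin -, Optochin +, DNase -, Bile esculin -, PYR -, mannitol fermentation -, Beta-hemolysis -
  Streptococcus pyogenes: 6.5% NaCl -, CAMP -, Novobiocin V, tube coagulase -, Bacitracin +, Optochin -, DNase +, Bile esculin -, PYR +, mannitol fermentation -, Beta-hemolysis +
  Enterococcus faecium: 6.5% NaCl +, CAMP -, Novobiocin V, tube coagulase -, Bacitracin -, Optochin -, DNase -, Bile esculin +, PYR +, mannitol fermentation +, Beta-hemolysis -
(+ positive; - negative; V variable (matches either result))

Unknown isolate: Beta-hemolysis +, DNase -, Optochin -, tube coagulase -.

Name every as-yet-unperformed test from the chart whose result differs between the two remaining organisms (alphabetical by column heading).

6.5% NaCl, CAMP, PYR

Beta-hemolysis +: excludes 7 organisms — 4 left.
tube coagulase -: excludes Staphylococcus aureus — 3 left.
Optochin -: all 3 remaining candidates are consistent.
DNase -: excludes Streptococcus pyogenes — 2 left.
Two candidates remain: Staphylococcus lugdunensis and Streptococcus agalactiae.
  6.5% NaCl: Staphylococcus lugdunensis +, Streptococcus agalactiae - — discriminates.
  CAMP: Staphylococcus lugdunensis -, Streptococcus agalactiae + — discriminates.
  Novobiocin: + vs V — variable for at least one, does not separate.
  Bacitracin: - vs - — same for both, does not separate.
  Bile esculin: - vs - — same for both, does not separate.
  PYR: Staphylococcus lugdunensis +, Streptococcus agalactiae - — discriminates.
  mannitol fermentation: V vs - — variable for at least one, does not separate.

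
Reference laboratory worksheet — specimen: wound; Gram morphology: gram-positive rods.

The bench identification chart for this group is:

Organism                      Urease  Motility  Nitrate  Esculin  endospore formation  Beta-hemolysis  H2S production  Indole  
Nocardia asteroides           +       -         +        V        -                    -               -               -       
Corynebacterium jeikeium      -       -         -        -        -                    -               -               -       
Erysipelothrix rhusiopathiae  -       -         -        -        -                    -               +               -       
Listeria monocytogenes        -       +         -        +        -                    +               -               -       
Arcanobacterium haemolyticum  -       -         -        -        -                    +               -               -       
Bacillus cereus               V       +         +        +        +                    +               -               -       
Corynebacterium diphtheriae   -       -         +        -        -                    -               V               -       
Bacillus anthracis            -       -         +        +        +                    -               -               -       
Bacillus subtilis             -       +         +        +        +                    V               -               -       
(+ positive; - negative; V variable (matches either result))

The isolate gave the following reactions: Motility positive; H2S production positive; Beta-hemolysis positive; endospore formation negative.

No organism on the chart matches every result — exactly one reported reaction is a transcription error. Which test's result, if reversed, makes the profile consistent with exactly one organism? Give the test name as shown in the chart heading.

As reported, no row in the chart matches all 4 reactions.
Reversing Motility → still no organism matches.
Reversing H2S production (to -) → unique match: Listeria monocytogenes.
Reversing endospore formation → still no organism matches.
Reversing Beta-hemolysis → still no organism matches.

H2S production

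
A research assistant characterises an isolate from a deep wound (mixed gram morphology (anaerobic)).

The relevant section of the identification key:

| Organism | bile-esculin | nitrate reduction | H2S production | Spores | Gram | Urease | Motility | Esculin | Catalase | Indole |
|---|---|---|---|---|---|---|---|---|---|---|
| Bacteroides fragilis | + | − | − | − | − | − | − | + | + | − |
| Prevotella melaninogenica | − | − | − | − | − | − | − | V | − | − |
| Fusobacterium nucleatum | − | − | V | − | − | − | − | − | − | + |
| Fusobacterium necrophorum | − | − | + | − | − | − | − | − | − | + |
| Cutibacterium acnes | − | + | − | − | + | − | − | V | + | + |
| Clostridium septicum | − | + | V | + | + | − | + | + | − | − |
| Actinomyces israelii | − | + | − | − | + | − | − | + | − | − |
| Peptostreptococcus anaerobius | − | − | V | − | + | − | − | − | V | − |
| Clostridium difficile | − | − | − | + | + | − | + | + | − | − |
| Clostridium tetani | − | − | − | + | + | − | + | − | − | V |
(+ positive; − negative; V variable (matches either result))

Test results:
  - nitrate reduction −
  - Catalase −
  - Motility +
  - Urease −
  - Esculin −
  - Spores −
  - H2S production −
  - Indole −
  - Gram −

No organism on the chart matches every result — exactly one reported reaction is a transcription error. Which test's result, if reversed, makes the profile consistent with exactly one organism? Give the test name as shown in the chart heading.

Motility

As reported, no row in the chart matches all 9 reactions.
Reversing Urease → still no organism matches.
Reversing nitrate reduction → still no organism matches.
Reversing Spores → still no organism matches.
Reversing Motility (to −) → unique match: Prevotella melaninogenica.
Reversing Gram → still no organism matches.
Reversing H2S production → still no organism matches.
Reversing Indole → still no organism matches.
Reversing Catalase → still no organism matches.
Reversing Esculin → still no organism matches.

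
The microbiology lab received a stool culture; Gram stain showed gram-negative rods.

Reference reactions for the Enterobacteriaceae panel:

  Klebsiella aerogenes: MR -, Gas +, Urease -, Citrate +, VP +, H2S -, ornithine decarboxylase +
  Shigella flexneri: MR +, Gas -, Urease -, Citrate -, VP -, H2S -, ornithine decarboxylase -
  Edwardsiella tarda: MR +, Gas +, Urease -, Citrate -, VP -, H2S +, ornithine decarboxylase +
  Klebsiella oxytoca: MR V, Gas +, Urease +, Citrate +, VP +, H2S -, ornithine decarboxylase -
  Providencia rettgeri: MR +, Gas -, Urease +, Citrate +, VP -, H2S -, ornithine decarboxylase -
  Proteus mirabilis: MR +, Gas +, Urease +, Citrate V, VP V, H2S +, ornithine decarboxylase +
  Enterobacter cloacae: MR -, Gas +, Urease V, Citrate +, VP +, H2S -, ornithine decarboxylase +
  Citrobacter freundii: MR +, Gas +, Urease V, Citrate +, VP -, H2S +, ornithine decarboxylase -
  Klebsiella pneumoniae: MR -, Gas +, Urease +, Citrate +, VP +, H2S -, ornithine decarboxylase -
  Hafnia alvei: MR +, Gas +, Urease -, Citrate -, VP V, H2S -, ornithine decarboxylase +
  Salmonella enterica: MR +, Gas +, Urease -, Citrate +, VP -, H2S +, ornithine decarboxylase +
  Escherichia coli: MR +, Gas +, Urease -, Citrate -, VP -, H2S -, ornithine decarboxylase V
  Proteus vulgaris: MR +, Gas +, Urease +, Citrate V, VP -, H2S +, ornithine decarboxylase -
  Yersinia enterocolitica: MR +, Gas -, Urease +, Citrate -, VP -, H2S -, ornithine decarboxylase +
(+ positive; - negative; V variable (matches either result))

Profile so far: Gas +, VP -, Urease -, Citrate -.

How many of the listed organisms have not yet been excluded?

Gas +: excludes Shigella flexneri, Providencia rettgeri, Yersinia enterocolitica — 11 left.
VP -: excludes Klebsiella aerogenes, Klebsiella oxytoca, Enterobacter cloacae, Klebsiella pneumoniae — 7 left.
Citrate -: excludes Citrobacter freundii, Salmonella enterica — 5 left.
Urease -: excludes Proteus mirabilis, Proteus vulgaris — 3 left.
Still consistent: Edwardsiella tarda, Escherichia coli, Hafnia alvei.

3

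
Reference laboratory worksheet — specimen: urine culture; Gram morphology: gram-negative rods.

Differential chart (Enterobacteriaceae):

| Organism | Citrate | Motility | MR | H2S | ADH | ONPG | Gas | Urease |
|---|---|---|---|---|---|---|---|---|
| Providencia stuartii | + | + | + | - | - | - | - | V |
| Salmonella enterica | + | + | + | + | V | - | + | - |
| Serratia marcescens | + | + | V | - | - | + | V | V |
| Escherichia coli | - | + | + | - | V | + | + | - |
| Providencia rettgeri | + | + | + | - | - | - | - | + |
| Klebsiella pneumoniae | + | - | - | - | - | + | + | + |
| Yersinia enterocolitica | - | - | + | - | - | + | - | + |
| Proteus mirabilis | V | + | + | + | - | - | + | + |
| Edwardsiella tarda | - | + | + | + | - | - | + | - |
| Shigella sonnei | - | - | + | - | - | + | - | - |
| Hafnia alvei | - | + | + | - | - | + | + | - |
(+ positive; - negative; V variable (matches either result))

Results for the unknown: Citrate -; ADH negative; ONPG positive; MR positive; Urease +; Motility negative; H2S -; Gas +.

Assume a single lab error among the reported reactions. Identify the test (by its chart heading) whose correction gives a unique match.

As reported, no row in the chart matches all 8 reactions.
Reversing Motility → still no organism matches.
Reversing H2S → still no organism matches.
Reversing Citrate → still no organism matches.
Reversing MR → still no organism matches.
Reversing Gas (to -) → unique match: Yersinia enterocolitica.
Reversing Urease → still no organism matches.
Reversing ADH → still no organism matches.
Reversing ONPG → still no organism matches.

Gas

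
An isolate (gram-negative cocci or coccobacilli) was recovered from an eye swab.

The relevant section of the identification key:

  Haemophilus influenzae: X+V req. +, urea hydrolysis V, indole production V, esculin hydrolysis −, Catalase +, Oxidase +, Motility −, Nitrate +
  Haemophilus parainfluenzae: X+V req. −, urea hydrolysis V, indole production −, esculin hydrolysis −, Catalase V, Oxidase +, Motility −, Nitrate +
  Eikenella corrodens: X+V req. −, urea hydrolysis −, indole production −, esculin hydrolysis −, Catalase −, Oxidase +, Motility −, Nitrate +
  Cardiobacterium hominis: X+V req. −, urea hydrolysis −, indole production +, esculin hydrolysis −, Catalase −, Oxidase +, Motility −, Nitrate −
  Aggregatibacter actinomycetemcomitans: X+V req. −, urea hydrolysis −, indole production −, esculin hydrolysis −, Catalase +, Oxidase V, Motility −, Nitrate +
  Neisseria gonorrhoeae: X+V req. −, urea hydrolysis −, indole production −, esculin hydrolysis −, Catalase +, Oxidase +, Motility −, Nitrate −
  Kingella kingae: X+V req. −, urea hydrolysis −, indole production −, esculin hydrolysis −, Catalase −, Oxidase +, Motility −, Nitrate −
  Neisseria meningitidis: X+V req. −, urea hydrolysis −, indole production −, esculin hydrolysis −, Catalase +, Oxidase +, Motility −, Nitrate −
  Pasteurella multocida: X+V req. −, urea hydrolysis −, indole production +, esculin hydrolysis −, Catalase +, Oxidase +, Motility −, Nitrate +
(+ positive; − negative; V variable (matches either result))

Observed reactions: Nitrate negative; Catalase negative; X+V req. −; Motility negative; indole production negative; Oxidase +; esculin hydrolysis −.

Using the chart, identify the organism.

Nitrate −: excludes 5 organisms — 4 left.
Motility −: all 4 remaining candidates are consistent.
indole production −: excludes Cardiobacterium hominis — 3 left.
X+V req. −: all 3 remaining candidates are consistent.
esculin hydrolysis −: all 3 remaining candidates are consistent.
Oxidase +: all 3 remaining candidates are consistent.
Catalase −: excludes Neisseria gonorrhoeae, Neisseria meningitidis — 1 left.

Kingella kingae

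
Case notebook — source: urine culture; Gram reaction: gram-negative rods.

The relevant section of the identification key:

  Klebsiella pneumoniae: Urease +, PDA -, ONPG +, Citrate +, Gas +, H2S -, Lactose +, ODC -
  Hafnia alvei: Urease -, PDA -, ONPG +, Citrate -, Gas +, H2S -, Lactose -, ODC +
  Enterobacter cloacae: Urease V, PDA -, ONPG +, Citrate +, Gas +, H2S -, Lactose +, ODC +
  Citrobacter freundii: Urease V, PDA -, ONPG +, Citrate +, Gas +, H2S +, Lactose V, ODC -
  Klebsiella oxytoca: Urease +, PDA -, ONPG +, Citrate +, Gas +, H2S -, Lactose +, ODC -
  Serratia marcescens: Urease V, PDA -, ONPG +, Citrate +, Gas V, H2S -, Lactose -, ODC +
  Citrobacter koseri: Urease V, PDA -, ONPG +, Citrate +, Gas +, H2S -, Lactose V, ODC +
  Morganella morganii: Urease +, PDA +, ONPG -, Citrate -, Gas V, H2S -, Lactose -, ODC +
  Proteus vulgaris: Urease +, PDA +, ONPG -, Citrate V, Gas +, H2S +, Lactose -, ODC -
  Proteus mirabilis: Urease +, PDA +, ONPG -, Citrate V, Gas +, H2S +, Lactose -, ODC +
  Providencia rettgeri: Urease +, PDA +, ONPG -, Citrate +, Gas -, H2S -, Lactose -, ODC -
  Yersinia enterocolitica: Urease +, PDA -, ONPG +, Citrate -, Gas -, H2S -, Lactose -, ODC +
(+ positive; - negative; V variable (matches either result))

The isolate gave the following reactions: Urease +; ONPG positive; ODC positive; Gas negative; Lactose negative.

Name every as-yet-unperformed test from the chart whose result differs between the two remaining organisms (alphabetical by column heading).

ONPG +: excludes Morganella morganii, Proteus vulgaris, Proteus mirabilis, Providencia rettgeri — 8 left.
Urease +: excludes Hafnia alvei — 7 left.
Lactose -: excludes Klebsiella pneumoniae, Enterobacter cloacae, Klebsiella oxytoca — 4 left.
ODC +: excludes Citrobacter freundii — 3 left.
Gas -: excludes Citrobacter koseri — 2 left.
Two candidates remain: Serratia marcescens and Yersinia enterocolitica.
  PDA: - vs - — same for both, does not separate.
  Citrate: Serratia marcescens +, Yersinia enterocolitica - — discriminates.
  H2S: - vs - — same for both, does not separate.

Citrate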